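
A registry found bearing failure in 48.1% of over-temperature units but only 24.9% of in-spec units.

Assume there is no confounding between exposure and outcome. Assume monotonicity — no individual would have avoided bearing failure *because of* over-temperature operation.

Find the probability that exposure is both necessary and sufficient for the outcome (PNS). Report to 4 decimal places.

PNS ≈ 0.2320

p₁ = 0.481, p₀ = 0.249.
Under exogeneity and monotonicity, PNS = p₁ − p₀.
PNS = 0.481 − 0.249 = 0.232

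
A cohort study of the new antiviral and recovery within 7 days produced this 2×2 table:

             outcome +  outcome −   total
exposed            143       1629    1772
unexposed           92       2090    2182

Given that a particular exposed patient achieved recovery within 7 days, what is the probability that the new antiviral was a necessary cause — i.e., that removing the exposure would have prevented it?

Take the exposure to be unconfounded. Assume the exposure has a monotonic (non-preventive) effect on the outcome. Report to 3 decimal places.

PN ≈ 0.478

p₁ = P(outcome | exposed) = 143/1772 = 0.0807
p₀ = P(outcome | unexposed) = 92/2182 = 0.042163
Under exogeneity and monotonicity, PN = (p₁ − p₀) / p₁.
PN = (0.0807 − 0.042163) / 0.0807 = 0.038537 / 0.0807 ≈ 0.4775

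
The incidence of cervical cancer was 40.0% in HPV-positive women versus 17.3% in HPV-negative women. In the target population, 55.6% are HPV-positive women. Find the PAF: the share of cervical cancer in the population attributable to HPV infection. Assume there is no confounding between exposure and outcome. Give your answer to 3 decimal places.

PAF ≈ 0.422

p₁ = 0.4, p₀ = 0.173.
Overall risk P(Y=1) = π·p₁ + (1−π)·p₀ = 0.556×0.4 + 0.444×0.173 = 0.29921.
Under exogeneity, PAF = [P(Y=1) − p₀] / P(Y=1).
PAF = (0.29921 − 0.173) / 0.29921 ≈ 0.4218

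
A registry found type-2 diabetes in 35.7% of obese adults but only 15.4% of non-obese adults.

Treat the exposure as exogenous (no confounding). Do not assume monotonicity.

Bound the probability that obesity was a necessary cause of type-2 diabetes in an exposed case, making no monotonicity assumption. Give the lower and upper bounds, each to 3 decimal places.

p₁ = 0.357, p₀ = 0.154.
Under exogeneity alone the bounds on PN are max{0,(p₁−p₀)/p₁} ≤ PN ≤ min{1,(1−p₀)/p₁}.
  lower = (p₁ − p₀)/p₁ = 0.203 / 0.357 ≈ 0.5686
  upper = min{1, (1 − p₀)/p₁} = 0.846 / 0.357 ≈ 2.3697 → capped at 1

0.569 ≤ PN ≤ 1.000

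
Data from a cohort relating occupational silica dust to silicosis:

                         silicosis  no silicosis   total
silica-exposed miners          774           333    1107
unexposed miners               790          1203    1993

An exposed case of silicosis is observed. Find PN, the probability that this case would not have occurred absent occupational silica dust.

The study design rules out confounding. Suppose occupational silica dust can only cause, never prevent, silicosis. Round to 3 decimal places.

p₁ = P(outcome | exposed) = 774/1107 = 0.69919
p₀ = P(outcome | unexposed) = 790/1993 = 0.39639
Under exogeneity and monotonicity, PN = (p₁ − p₀)/p₁.
PN = (0.69919 − 0.39639) / 0.69919 ≈ 0.4331

PN ≈ 0.433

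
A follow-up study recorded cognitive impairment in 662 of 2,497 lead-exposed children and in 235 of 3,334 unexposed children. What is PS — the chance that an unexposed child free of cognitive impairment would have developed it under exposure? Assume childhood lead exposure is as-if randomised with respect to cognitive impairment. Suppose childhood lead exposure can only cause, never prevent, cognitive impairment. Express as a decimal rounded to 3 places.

PS ≈ 0.209

p₁ = P(outcome | exposed) = 662/2497 = 0.26512
p₀ = P(outcome | unexposed) = 235/3334 = 0.070486
Under exogeneity and monotonicity, PS = (p₁ − p₀) / (1 − p₀).
PS = (0.26512 − 0.070486) / (1 − 0.070486) = 0.19463 / 0.92951 ≈ 0.2094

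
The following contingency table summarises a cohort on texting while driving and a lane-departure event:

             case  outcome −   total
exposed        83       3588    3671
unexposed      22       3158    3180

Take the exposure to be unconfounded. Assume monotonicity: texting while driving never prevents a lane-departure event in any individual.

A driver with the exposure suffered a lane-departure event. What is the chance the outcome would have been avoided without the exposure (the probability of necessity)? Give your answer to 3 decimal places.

p₁ = P(outcome | exposed) = 83/3671 = 0.02261
p₀ = P(outcome | unexposed) = 22/3180 = 0.0069182
Under exogeneity and monotonicity, PN = (p₁ − p₀)/p₁.
PN = (0.02261 − 0.0069182) / 0.02261 ≈ 0.6940

PN ≈ 0.694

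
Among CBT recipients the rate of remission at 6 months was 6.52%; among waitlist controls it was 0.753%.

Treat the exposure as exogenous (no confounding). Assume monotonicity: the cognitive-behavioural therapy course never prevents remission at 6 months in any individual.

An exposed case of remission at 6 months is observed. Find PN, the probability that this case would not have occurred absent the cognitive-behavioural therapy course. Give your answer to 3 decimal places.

p₁ = 0.0652, p₀ = 0.00753.
Under exogeneity and monotonicity, PN = (p₁ − p₀) / p₁.
PN = (0.0652 − 0.00753) / 0.0652 = 0.05767 / 0.0652 ≈ 0.8845

PN ≈ 0.885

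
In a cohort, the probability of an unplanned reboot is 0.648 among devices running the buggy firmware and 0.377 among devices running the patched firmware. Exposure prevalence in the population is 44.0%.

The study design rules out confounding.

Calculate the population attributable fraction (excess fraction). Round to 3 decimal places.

PAF ≈ 0.240

Let p₁ = 0.648, p₀ = 0.377.
Overall risk P(Y=1) = π·p₁ + (1−π)·p₀ = 0.44×0.648 + 0.56×0.377 = 0.49624.
Under exogeneity, PAF = [P(Y=1) − p₀] / P(Y=1).
PAF = (0.49624 − 0.377) / 0.49624 ≈ 0.2403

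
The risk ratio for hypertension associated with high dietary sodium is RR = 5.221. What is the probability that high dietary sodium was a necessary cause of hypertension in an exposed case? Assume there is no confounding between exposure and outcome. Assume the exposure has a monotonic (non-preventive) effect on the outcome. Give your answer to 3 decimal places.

Under exogeneity and monotonicity, PN = (RR − 1) / RR = 1 − 1/RR.
PN = (5.221 − 1) / 5.221 = 4.221 / 5.221 ≈ 0.8085

PN ≈ 0.808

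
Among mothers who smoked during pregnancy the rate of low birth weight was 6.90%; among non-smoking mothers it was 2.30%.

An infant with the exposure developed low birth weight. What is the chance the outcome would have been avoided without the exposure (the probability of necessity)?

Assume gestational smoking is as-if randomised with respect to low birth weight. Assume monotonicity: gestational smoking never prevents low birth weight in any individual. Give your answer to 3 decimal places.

PN ≈ 0.667

p₁ = 0.069, p₀ = 0.023.
Under exogeneity and monotonicity, PN = (p₁ − p₀) / p₁.
PN = (0.069 − 0.023) / 0.069 = 0.046 / 0.069 ≈ 0.6667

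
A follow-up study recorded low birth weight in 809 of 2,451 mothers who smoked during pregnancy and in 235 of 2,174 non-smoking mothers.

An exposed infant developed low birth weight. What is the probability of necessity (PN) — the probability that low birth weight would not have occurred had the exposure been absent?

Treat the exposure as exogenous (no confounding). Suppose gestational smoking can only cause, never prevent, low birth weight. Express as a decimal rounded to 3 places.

PN ≈ 0.673

p₁ = P(outcome | exposed) = 809/2451 = 0.33007
p₀ = P(outcome | unexposed) = 235/2174 = 0.1081
Under exogeneity and monotonicity, PN = (p₁ − p₀) / p₁.
PN = (0.33007 − 0.1081) / 0.33007 = 0.22197 / 0.33007 ≈ 0.6725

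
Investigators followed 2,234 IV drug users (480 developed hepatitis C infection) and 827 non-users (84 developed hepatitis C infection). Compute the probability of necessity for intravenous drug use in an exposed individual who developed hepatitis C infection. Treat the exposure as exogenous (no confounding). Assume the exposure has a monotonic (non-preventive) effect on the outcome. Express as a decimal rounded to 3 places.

p₁ = P(outcome | exposed) = 480/2234 = 0.21486
p₀ = P(outcome | unexposed) = 84/827 = 0.10157
Under exogeneity and monotonicity, PN = (p₁ − p₀) / p₁.
PN = (0.21486 − 0.10157) / 0.21486 = 0.11329 / 0.21486 ≈ 0.5273

PN ≈ 0.527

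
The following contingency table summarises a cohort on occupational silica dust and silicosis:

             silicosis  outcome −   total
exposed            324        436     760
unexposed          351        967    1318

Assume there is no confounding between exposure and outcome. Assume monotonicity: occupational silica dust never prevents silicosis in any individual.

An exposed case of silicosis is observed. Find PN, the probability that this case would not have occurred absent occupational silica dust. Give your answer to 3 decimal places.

p₁ = P(outcome | exposed) = 324/760 = 0.42632
p₀ = P(outcome | unexposed) = 351/1318 = 0.26631
Under exogeneity and monotonicity, PN = (p₁ − p₀) / p₁.
PN = (0.42632 − 0.26631) / 0.42632 = 0.16 / 0.42632 ≈ 0.3753

PN ≈ 0.375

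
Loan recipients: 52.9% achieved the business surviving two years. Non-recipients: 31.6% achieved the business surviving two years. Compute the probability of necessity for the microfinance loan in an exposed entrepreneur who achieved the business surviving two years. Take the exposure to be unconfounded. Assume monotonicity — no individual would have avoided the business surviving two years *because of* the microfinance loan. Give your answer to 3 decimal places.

PN ≈ 0.403

p₁ = 0.529, p₀ = 0.316.
Under exogeneity and monotonicity, PN = (p₁ − p₀) / p₁.
PN = (0.529 − 0.316) / 0.529 = 0.213 / 0.529 ≈ 0.4026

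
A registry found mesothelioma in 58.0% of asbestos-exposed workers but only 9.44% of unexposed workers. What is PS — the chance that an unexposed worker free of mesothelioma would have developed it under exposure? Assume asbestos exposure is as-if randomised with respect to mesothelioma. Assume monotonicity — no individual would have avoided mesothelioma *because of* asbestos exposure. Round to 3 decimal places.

PS ≈ 0.536

p₁ = 0.58, p₀ = 0.0944.
Under exogeneity and monotonicity, PS = (p₁ − p₀) / (1 − p₀).
PS = (0.58 − 0.0944) / (1 − 0.0944) = 0.4856 / 0.9056 ≈ 0.5362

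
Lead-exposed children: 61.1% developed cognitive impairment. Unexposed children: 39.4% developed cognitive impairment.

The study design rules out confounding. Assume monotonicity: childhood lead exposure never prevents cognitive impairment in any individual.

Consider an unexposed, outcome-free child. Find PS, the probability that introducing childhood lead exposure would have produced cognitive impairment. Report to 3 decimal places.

p₁ = 0.611, p₀ = 0.394.
Under exogeneity and monotonicity, PS = (p₁ − p₀) / (1 − p₀).
PS = (0.611 − 0.394) / (1 − 0.394) = 0.217 / 0.606 ≈ 0.3581

PS ≈ 0.358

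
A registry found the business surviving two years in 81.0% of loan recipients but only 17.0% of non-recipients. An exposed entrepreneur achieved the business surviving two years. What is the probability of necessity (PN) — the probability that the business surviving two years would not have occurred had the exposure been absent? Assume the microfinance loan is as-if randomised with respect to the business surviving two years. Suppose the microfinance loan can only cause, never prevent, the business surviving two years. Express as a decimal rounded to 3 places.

p₁ = 0.81, p₀ = 0.17.
Under exogeneity and monotonicity, PN = (p₁ − p₀) / p₁.
PN = (0.81 − 0.17) / 0.81 = 0.64 / 0.81 ≈ 0.7901

PN ≈ 0.790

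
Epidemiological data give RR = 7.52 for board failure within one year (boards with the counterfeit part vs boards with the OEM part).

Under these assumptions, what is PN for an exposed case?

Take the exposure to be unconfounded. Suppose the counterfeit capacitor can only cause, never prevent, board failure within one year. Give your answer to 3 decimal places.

PN ≈ 0.867

Under exogeneity and monotonicity, PN = (RR − 1) / RR = 1 − 1/RR.
PN = (7.52 − 1) / 7.52 = 6.52 / 7.52 ≈ 0.8670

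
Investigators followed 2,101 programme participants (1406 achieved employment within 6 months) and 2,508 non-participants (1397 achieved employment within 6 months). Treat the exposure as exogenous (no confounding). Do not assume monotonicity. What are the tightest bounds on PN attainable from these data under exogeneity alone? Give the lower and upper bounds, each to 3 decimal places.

0.168 ≤ PN ≤ 0.662

p₁ = P(outcome | exposed) = 1406/2101 = 0.66921
p₀ = P(outcome | unexposed) = 1397/2508 = 0.55702
Under exogeneity alone the bounds on PN are max{0,(p₁−p₀)/p₁} ≤ PN ≤ min{1,(1−p₀)/p₁}.
  lower = (p₁ − p₀)/p₁ = 0.11219 / 0.66921 ≈ 0.1676
  upper = min{1, (1 − p₀)/p₁} = 0.44298 / 0.66921 ≈ 0.6620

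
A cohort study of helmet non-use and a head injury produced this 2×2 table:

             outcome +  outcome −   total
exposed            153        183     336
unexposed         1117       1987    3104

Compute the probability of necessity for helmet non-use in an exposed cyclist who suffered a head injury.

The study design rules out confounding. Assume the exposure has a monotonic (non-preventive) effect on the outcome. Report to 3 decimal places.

p₁ = P(outcome | exposed) = 153/336 = 0.45536
p₀ = P(outcome | unexposed) = 1117/3104 = 0.35986
Under exogeneity and monotonicity, PN = (p₁ − p₀)/p₁.
PN = (0.45536 − 0.35986) / 0.45536 ≈ 0.2097

PN ≈ 0.210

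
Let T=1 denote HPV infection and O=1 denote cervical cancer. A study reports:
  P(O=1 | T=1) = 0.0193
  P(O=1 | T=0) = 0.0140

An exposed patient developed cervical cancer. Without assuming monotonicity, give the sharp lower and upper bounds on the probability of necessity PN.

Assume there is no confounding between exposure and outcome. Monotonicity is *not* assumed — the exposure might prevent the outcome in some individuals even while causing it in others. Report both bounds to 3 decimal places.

Let p₁ = 0.0193, p₀ = 0.014.
Under exogeneity alone the bounds on PN are max{0,(p₁−p₀)/p₁} ≤ PN ≤ min{1,(1−p₀)/p₁}.
  lower = (p₁ − p₀)/p₁ = 0.0053 / 0.0193 ≈ 0.2746
  upper = min{1, (1 − p₀)/p₁} = 0.986 / 0.0193 ≈ 51.0881 → capped at 1

0.275 ≤ PN ≤ 1.000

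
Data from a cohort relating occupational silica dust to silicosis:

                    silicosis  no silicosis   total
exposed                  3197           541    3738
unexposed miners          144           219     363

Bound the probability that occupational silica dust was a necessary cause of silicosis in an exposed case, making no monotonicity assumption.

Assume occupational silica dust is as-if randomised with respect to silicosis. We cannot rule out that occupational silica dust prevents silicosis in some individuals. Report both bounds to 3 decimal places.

0.536 ≤ PN ≤ 0.705

p₁ = P(outcome | exposed) = 3197/3738 = 0.85527
p₀ = P(outcome | unexposed) = 144/363 = 0.39669
Under exogeneity alone the bounds on PN are max{0,(p₁−p₀)/p₁} ≤ PN ≤ min{1,(1−p₀)/p₁}.
  lower = (p₁ − p₀)/p₁ = 0.45858 / 0.85527 ≈ 0.5362
  upper = min{1, (1 − p₀)/p₁} = 0.60331 / 0.85527 ≈ 0.7054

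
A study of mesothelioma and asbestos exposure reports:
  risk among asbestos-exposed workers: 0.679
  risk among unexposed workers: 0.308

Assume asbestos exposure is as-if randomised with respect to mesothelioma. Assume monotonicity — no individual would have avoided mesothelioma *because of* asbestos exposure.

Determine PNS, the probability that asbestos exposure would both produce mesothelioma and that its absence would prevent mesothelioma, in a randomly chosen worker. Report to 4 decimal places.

Let p₁ = 0.679, p₀ = 0.308.
Under exogeneity and monotonicity, PNS = p₁ − p₀.
PNS = 0.679 − 0.308 = 0.371

PNS ≈ 0.3710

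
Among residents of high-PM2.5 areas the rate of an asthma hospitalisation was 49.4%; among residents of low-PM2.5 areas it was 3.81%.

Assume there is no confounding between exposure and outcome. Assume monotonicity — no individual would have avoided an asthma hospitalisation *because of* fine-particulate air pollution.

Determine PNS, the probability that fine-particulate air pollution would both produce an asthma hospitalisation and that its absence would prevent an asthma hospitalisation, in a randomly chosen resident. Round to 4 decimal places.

p₁ = 0.494, p₀ = 0.0381.
Under exogeneity and monotonicity, PNS = p₁ − p₀.
PNS = 0.494 − 0.0381 = 0.4559

PNS ≈ 0.4559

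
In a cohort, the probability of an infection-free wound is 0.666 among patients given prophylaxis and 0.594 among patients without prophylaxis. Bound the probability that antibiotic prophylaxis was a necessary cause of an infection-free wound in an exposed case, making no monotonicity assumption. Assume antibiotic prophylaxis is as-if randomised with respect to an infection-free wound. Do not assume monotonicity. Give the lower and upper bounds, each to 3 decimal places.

Let p₁ = 0.666, p₀ = 0.594.
Under exogeneity alone the bounds on PN are max{0,(p₁−p₀)/p₁} ≤ PN ≤ min{1,(1−p₀)/p₁}.
  lower = (p₁ − p₀)/p₁ = 0.072 / 0.666 ≈ 0.1081
  upper = min{1, (1 − p₀)/p₁} = 0.406 / 0.666 ≈ 0.6096

0.108 ≤ PN ≤ 0.610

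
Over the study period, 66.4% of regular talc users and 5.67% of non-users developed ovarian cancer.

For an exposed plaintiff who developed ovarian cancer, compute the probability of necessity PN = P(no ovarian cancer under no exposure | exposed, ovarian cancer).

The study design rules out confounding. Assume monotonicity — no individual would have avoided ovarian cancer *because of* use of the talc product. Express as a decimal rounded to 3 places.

PN ≈ 0.915

p₁ = 0.664, p₀ = 0.0567.
Under exogeneity and monotonicity, PN = (p₁ − p₀) / p₁.
PN = (0.664 − 0.0567) / 0.664 = 0.6073 / 0.664 ≈ 0.9146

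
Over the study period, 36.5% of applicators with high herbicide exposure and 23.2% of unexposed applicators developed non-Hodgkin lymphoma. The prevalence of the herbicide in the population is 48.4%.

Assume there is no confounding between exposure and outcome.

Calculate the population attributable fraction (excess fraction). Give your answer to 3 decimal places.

p₁ = 0.365, p₀ = 0.232.
Overall risk P(Y=1) = π·p₁ + (1−π)·p₀ = 0.484×0.365 + 0.516×0.232 = 0.29637.
Under exogeneity, PAF = [P(Y=1) − p₀] / P(Y=1).
PAF = (0.29637 − 0.232) / 0.29637 ≈ 0.2172

PAF ≈ 0.217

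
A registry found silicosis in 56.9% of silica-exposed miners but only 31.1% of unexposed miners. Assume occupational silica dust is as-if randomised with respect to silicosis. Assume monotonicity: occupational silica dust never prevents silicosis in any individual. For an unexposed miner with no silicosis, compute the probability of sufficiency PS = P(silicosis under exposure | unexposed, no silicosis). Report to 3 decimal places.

p₁ = 0.569, p₀ = 0.311.
Under exogeneity and monotonicity, PS = (p₁ − p₀) / (1 − p₀).
PS = (0.569 − 0.311) / (1 − 0.311) = 0.258 / 0.689 ≈ 0.3745

PS ≈ 0.374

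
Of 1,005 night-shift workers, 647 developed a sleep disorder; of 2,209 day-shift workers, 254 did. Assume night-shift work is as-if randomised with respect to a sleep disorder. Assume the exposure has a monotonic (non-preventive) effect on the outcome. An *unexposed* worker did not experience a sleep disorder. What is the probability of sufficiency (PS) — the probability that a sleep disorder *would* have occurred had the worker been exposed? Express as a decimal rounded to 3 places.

p₁ = P(outcome | exposed) = 647/1005 = 0.64378
p₀ = P(outcome | unexposed) = 254/2209 = 0.11498
Under exogeneity and monotonicity, PS = (p₁ − p₀) / (1 − p₀).
PS = (0.64378 − 0.11498) / (1 − 0.11498) = 0.5288 / 0.88502 ≈ 0.5975

PS ≈ 0.597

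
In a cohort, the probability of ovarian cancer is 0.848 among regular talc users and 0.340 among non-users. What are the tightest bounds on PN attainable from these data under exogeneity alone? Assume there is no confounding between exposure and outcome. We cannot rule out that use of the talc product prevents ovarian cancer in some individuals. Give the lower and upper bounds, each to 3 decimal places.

0.599 ≤ PN ≤ 0.778

Let p₁ = 0.848, p₀ = 0.34.
Under exogeneity alone the bounds on PN are max{0,(p₁−p₀)/p₁} ≤ PN ≤ min{1,(1−p₀)/p₁}.
  lower = (p₁ − p₀)/p₁ = 0.508 / 0.848 ≈ 0.5991
  upper = min{1, (1 − p₀)/p₁} = 0.66 / 0.848 ≈ 0.7783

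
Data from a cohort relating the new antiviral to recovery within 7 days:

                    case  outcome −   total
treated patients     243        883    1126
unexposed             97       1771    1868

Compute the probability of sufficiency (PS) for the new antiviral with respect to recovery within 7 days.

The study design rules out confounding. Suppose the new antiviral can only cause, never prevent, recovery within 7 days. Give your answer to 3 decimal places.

p₁ = P(outcome | exposed) = 243/1126 = 0.21581
p₀ = P(outcome | unexposed) = 97/1868 = 0.051927
Under exogeneity and monotonicity, PS = (p₁ − p₀) / (1 − p₀).
PS = (0.21581 − 0.051927) / (1 − 0.051927) = 0.16388 / 0.94807 ≈ 0.1729

PS ≈ 0.173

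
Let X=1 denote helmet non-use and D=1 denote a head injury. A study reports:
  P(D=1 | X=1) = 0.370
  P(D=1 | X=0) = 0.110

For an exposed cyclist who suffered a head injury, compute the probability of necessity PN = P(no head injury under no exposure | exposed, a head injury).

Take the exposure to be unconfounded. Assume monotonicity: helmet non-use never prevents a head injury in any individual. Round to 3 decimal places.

PN ≈ 0.703

Let p₁ = 0.37, p₀ = 0.11.
Under exogeneity and monotonicity, PN = (p₁ − p₀) / p₁.
PN = (0.37 − 0.11) / 0.37 = 0.26 / 0.37 ≈ 0.7027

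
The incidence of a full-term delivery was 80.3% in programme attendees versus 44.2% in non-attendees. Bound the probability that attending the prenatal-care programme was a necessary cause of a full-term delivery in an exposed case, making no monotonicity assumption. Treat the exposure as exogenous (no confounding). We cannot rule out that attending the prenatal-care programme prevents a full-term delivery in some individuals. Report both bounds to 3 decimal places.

0.450 ≤ PN ≤ 0.695

p₁ = 0.803, p₀ = 0.442.
Under exogeneity alone the bounds on PN are max{0,(p₁−p₀)/p₁} ≤ PN ≤ min{1,(1−p₀)/p₁}.
  lower = (p₁ − p₀)/p₁ = 0.361 / 0.803 ≈ 0.4496
  upper = min{1, (1 − p₀)/p₁} = 0.558 / 0.803 ≈ 0.6949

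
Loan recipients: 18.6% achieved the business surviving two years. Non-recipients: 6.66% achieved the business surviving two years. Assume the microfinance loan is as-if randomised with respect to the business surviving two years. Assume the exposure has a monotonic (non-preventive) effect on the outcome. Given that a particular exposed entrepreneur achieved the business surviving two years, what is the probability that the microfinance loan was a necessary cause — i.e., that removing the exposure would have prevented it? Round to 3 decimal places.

PN ≈ 0.642

p₁ = 0.186, p₀ = 0.0666.
Under exogeneity and monotonicity, PN = (p₁ − p₀) / p₁.
PN = (0.186 − 0.0666) / 0.186 = 0.1194 / 0.186 ≈ 0.6419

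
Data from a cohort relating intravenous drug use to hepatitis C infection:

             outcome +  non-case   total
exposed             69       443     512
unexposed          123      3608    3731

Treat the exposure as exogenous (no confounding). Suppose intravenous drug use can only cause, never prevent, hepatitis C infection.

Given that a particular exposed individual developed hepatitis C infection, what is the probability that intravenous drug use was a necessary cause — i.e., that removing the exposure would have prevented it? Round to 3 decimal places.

PN ≈ 0.755

p₁ = P(outcome | exposed) = 69/512 = 0.13477
p₀ = P(outcome | unexposed) = 123/3731 = 0.032967
Under exogeneity and monotonicity, PN = (p₁ − p₀)/p₁.
PN = (0.13477 − 0.032967) / 0.13477 ≈ 0.7554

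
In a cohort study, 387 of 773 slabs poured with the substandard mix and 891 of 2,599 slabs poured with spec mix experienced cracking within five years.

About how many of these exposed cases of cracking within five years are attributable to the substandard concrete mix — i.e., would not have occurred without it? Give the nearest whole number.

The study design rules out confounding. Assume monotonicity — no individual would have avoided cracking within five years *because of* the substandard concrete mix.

p₁ = P(outcome | exposed) = 387/773 = 0.50065
p₀ = P(outcome | unexposed) = 891/2599 = 0.34282
PN = (p₁ − p₀)/p₁ = (0.50065 − 0.34282) / 0.50065 ≈ 0.31524.
Attributable cases ≈ PN × (exposed cases) = 0.31524 × 387 ≈ 122.00.

about 122 cases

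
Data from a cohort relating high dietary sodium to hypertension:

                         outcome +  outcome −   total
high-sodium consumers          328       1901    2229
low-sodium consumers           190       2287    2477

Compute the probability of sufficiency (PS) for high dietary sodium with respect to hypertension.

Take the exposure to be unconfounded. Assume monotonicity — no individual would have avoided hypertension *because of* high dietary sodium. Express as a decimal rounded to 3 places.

PS ≈ 0.076

p₁ = P(outcome | exposed) = 328/2229 = 0.14715
p₀ = P(outcome | unexposed) = 190/2477 = 0.076706
Under exogeneity and monotonicity, PS = (p₁ − p₀)/(1 − p₀).
PS = (0.14715 − 0.076706) / 0.92329 ≈ 0.0763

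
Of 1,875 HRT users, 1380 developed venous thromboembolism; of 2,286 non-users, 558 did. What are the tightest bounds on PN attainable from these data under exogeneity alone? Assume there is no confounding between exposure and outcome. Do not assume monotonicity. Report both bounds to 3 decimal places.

0.668 ≤ PN ≤ 1.000

p₁ = P(outcome | exposed) = 1380/1875 = 0.736
p₀ = P(outcome | unexposed) = 558/2286 = 0.24409
Under exogeneity alone the bounds on PN are max{0,(p₁−p₀)/p₁} ≤ PN ≤ min{1,(1−p₀)/p₁}.
  lower = (p₁ − p₀)/p₁ = 0.49191 / 0.736 ≈ 0.6683
  upper = min{1, (1 − p₀)/p₁} = 0.75591 / 0.736 ≈ 1.0270 → capped at 1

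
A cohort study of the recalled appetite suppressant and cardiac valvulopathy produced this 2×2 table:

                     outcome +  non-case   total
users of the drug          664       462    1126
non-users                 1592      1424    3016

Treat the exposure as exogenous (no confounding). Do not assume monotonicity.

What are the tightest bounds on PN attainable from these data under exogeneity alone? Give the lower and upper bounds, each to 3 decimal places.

p₁ = P(outcome | exposed) = 664/1126 = 0.5897
p₀ = P(outcome | unexposed) = 1592/3016 = 0.52785
Under exogeneity alone the bounds on PN are max{0,(p₁−p₀)/p₁} ≤ PN ≤ min{1,(1−p₀)/p₁}.
  lower = (p₁ − p₀)/p₁ = 0.061847 / 0.5897 ≈ 0.1049
  upper = min{1, (1 − p₀)/p₁} = 0.47215 / 0.5897 ≈ 0.8007

0.105 ≤ PN ≤ 0.801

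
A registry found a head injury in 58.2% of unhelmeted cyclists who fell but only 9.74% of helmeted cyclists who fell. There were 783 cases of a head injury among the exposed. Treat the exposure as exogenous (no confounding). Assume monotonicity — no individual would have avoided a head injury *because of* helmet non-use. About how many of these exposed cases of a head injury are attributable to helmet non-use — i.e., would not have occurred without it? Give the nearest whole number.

p₁ = 0.582, p₀ = 0.0974.
PN = (p₁ − p₀)/p₁ = (0.582 − 0.0974) / 0.582 ≈ 0.83265.
Attributable cases ≈ PN × (exposed cases) = 0.83265 × 783 ≈ 651.96.

about 652 cases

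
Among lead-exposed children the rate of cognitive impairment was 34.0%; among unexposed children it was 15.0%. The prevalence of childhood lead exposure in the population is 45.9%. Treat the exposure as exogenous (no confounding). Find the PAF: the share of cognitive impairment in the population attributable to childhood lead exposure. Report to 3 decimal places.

PAF ≈ 0.368

p₁ = 0.34, p₀ = 0.15.
Overall risk P(Y=1) = π·p₁ + (1−π)·p₀ = 0.459×0.34 + 0.541×0.15 = 0.23721.
Under exogeneity, PAF = [P(Y=1) − p₀] / P(Y=1).
PAF = (0.23721 − 0.15) / 0.23721 ≈ 0.3676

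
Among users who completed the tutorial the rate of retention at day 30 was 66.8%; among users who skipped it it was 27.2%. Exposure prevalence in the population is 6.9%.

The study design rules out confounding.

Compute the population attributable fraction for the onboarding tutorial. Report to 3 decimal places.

p₁ = 0.668, p₀ = 0.272.
Overall risk P(Y=1) = π·p₁ + (1−π)·p₀ = 0.069×0.668 + 0.931×0.272 = 0.29932.
Under exogeneity, PAF = [P(Y=1) − p₀] / P(Y=1).
PAF = (0.29932 − 0.272) / 0.29932 ≈ 0.0913

PAF ≈ 0.091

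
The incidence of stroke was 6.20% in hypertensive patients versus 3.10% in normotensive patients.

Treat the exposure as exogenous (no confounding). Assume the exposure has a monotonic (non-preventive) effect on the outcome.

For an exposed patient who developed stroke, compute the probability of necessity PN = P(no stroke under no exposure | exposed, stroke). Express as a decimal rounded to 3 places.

p₁ = 0.062, p₀ = 0.031.
Under exogeneity and monotonicity, PN = (p₁ − p₀) / p₁.
PN = (0.062 − 0.031) / 0.062 = 0.031 / 0.062 ≈ 0.5000

PN ≈ 0.500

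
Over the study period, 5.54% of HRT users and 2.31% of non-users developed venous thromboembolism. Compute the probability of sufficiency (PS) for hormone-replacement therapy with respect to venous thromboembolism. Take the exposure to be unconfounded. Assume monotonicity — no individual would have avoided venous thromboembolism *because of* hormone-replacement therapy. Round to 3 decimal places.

p₁ = 0.0554, p₀ = 0.0231.
Under exogeneity and monotonicity, PS = (p₁ − p₀) / (1 − p₀).
PS = (0.0554 − 0.0231) / (1 − 0.0231) = 0.0323 / 0.9769 ≈ 0.0331

PS ≈ 0.033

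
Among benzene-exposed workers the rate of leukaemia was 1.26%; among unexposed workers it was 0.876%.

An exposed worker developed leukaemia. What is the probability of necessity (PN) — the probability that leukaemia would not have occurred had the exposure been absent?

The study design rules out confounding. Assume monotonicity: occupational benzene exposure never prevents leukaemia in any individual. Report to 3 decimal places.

PN ≈ 0.305

p₁ = 0.0126, p₀ = 0.00876.
Under exogeneity and monotonicity, PN = (p₁ − p₀) / p₁.
PN = (0.0126 − 0.00876) / 0.0126 = 0.00384 / 0.0126 ≈ 0.3048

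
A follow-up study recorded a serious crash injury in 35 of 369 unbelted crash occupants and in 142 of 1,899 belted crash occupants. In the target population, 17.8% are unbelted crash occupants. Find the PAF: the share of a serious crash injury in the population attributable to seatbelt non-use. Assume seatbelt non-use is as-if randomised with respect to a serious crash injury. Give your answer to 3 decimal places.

p₁ = P(outcome | exposed) = 35/369 = 0.094851
p₀ = P(outcome | unexposed) = 142/1899 = 0.074776
Overall risk P(Y=1) = π·p₁ + (1−π)·p₀ = 0.178×0.094851 + 0.822×0.074776 = 0.07835.
Under exogeneity, PAF = [P(Y=1) − p₀] / P(Y=1).
PAF = (0.07835 − 0.074776) / 0.07835 ≈ 0.0456

PAF ≈ 0.046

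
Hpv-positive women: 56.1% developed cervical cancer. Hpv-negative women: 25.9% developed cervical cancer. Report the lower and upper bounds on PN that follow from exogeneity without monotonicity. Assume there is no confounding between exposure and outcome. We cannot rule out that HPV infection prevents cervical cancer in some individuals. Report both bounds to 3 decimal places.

p₁ = 0.561, p₀ = 0.259.
Under exogeneity alone the bounds on PN are max{0,(p₁−p₀)/p₁} ≤ PN ≤ min{1,(1−p₀)/p₁}.
  lower = (p₁ − p₀)/p₁ = 0.302 / 0.561 ≈ 0.5383
  upper = min{1, (1 − p₀)/p₁} = 0.741 / 0.561 ≈ 1.3209 → capped at 1

0.538 ≤ PN ≤ 1.000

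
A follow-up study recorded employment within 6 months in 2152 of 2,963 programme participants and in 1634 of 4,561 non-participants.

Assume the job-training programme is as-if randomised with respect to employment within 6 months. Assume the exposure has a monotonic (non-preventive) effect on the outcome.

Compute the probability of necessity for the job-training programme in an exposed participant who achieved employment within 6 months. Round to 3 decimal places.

PN ≈ 0.507

p₁ = P(outcome | exposed) = 2152/2963 = 0.72629
p₀ = P(outcome | unexposed) = 1634/4561 = 0.35825
Under exogeneity and monotonicity, PN = (p₁ − p₀) / p₁.
PN = (0.72629 − 0.35825) / 0.72629 = 0.36804 / 0.72629 ≈ 0.5067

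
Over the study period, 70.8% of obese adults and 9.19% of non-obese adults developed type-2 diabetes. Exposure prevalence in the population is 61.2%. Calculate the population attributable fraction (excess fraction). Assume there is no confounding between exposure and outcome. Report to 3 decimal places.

PAF ≈ 0.804

p₁ = 0.708, p₀ = 0.0919.
Overall risk P(Y=1) = π·p₁ + (1−π)·p₀ = 0.612×0.708 + 0.388×0.0919 = 0.46895.
Under exogeneity, PAF = [P(Y=1) − p₀] / P(Y=1).
PAF = (0.46895 − 0.0919) / 0.46895 ≈ 0.8040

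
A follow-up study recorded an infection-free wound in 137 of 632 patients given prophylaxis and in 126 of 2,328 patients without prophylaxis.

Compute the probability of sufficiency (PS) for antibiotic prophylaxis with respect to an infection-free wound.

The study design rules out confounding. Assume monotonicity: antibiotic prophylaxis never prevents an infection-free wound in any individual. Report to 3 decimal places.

p₁ = P(outcome | exposed) = 137/632 = 0.21677
p₀ = P(outcome | unexposed) = 126/2328 = 0.054124
Under exogeneity and monotonicity, PS = (p₁ − p₀) / (1 − p₀).
PS = (0.21677 − 0.054124) / (1 − 0.054124) = 0.16265 / 0.94588 ≈ 0.1720

PS ≈ 0.172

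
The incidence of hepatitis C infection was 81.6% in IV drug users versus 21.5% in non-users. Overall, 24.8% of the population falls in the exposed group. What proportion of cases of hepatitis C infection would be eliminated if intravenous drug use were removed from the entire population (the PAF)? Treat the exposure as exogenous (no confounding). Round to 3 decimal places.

p₁ = 0.816, p₀ = 0.215.
Overall risk P(Y=1) = π·p₁ + (1−π)·p₀ = 0.248×0.816 + 0.752×0.215 = 0.36405.
Under exogeneity, PAF = [P(Y=1) − p₀] / P(Y=1).
PAF = (0.36405 − 0.215) / 0.36405 ≈ 0.4094

PAF ≈ 0.409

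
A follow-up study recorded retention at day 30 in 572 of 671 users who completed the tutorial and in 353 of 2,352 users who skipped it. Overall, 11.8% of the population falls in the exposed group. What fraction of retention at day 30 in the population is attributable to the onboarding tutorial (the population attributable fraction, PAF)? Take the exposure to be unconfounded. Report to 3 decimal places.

PAF ≈ 0.356

p₁ = P(outcome | exposed) = 572/671 = 0.85246
p₀ = P(outcome | unexposed) = 353/2352 = 0.15009
Overall risk P(Y=1) = π·p₁ + (1−π)·p₀ = 0.118×0.85246 + 0.882×0.15009 = 0.23297.
Under exogeneity, PAF = [P(Y=1) − p₀] / P(Y=1).
PAF = (0.23297 − 0.15009) / 0.23297 ≈ 0.3558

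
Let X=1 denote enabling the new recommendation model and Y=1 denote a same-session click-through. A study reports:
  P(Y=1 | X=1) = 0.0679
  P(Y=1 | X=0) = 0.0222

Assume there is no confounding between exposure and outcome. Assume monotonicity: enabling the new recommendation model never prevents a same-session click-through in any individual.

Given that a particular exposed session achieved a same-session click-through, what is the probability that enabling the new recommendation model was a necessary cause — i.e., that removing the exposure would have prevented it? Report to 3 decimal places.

PN ≈ 0.673

Let p₁ = 0.0679, p₀ = 0.0222.
Under exogeneity and monotonicity, PN = (p₁ − p₀) / p₁.
PN = (0.0679 − 0.0222) / 0.0679 = 0.0457 / 0.0679 ≈ 0.6730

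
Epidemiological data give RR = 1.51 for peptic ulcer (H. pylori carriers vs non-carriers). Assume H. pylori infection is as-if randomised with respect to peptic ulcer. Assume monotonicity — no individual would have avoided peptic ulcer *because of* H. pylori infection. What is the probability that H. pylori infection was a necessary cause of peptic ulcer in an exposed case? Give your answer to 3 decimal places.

Under exogeneity and monotonicity, PN = (RR − 1) / RR = 1 − 1/RR.
PN = (1.51 − 1) / 1.51 = 0.51 / 1.51 ≈ 0.3377

PN ≈ 0.338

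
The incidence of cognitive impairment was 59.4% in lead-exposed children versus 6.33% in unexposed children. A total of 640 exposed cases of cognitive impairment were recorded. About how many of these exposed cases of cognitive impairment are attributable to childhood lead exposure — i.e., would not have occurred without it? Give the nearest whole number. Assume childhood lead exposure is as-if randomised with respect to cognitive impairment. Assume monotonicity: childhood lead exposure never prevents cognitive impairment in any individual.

about 572 cases

p₁ = 0.594, p₀ = 0.0633.
PN = (p₁ − p₀)/p₁ = (0.594 − 0.0633) / 0.594 ≈ 0.89343.
Attributable cases ≈ PN × (exposed cases) = 0.89343 × 640 ≈ 571.80.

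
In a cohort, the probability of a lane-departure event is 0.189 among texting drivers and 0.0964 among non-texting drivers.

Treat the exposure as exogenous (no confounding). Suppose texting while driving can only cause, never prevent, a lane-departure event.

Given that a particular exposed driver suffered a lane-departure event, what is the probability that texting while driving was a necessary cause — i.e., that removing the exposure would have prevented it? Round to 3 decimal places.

Let p₁ = 0.189, p₀ = 0.0964.
Under exogeneity and monotonicity, PN = (p₁ − p₀) / p₁.
PN = (0.189 − 0.0964) / 0.189 = 0.0926 / 0.189 ≈ 0.4899

PN ≈ 0.490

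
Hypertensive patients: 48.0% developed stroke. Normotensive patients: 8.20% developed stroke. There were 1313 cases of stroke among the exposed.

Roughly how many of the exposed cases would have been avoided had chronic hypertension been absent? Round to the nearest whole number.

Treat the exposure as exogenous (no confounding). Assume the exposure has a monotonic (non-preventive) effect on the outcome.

p₁ = 0.48, p₀ = 0.082.
PN = (p₁ − p₀)/p₁ = (0.48 − 0.082) / 0.48 ≈ 0.82917.
Attributable cases ≈ PN × (exposed cases) = 0.82917 × 1313 ≈ 1088.70.

about 1089 cases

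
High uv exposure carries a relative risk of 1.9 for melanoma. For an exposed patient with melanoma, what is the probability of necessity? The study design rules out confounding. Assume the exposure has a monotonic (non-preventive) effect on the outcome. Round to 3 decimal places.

PN ≈ 0.474

Under exogeneity and monotonicity, PN = (RR − 1) / RR = 1 − 1/RR.
PN = (1.9 − 1) / 1.9 = 0.9 / 1.9 ≈ 0.4737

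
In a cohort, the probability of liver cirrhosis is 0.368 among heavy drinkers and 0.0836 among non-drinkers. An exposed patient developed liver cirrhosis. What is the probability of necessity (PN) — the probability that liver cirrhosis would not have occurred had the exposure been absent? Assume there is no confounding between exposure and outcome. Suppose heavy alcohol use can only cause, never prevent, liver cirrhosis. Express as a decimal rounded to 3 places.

PN ≈ 0.773

Let p₁ = 0.368, p₀ = 0.0836.
Under exogeneity and monotonicity, PN = (p₁ − p₀) / p₁.
PN = (0.368 − 0.0836) / 0.368 = 0.2844 / 0.368 ≈ 0.7728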